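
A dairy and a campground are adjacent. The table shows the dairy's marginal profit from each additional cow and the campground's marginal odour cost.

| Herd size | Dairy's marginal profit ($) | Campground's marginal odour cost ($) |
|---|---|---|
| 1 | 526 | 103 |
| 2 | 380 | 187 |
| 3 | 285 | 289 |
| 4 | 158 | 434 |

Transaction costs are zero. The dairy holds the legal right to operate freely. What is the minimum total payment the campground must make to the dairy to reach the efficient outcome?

$443

Left alone the dairy would choose level 4 (marginal profit stays positive).
Efficient level: k* = 2 (marginal profit ≥ marginal odour cost through 2).
The campground must at least cover the dairy's forgone profit from cutting 4→2: 285 + 158 = 443.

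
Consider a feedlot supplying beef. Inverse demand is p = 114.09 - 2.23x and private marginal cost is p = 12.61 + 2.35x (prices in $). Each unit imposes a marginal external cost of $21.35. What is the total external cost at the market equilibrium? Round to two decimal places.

Market equilibrium (private): 12.61 + 2.35x = 114.09 - 2.23x → x_m = 22.1572.
Total external cost = MEC × x_m = 21.35 × 22.1572 = 473.0562.

$473.06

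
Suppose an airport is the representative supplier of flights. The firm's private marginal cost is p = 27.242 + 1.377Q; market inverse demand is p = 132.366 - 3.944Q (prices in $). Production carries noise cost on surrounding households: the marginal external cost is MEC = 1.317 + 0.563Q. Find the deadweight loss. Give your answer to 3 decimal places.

DWL = $13.150

Market equilibrium (private): 27.242 + 1.377Q = 132.366 - 3.944Q → Q_m = 19.7564.
Social marginal cost = private MC + MEC = 28.559 + 1.940Q.
Set SMC = demand: 28.559 + 1.940Q = 132.366 - 3.944Q → Q* = 17.6423.
Between Q* and Q_m the wedge SMC − demand runs linearly from 0 to MEC(Q_m), so the loss is a triangle.
DWL = ½ × 2.1141 × 12.4399 = 13.1496.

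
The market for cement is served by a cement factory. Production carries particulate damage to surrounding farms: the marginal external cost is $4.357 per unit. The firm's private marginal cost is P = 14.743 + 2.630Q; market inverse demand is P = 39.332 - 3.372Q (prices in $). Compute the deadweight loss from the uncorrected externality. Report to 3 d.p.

Market equilibrium (private): 14.743 + 2.630Q = 39.332 - 3.372Q → Q_m = 4.0968.
Social marginal cost = private MC + MEC = 19.100 + 2.630Q.
Set SMC = demand: 19.100 + 2.630Q = 39.332 - 3.372Q → Q* = 3.3709.
Between Q* and Q_m the wedge SMC − demand runs linearly from 0 to MEC(Q_m), so the loss is a triangle.
DWL = ½ × 0.7259 × 4.3570 = 1.5814.

DWL = $1.581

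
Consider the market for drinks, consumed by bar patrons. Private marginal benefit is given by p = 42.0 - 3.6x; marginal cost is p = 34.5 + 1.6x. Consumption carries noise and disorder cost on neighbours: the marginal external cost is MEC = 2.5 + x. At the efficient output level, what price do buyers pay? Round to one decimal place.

Social marginal benefit = demand − MEC = 39.5 - 4.6x.
Set SMB = MC: 39.5 - 4.6x = 34.5 + 1.6x → x* = 0.8065.
Consumer price on the demand curve at x*: 42.0 − 3.6×0.8065 = 39.0966.

P = 39.1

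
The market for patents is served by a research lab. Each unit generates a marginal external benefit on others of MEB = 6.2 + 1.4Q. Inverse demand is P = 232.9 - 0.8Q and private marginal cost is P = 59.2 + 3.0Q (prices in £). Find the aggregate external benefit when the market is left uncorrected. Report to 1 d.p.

£1746.0

Market equilibrium (private): 59.2 + 3.0Q = 232.9 - 0.8Q → Q_m = 45.7105.
Total external benefit = ∫₀^{Q_m} (6.2 + 1.4Q) dQ = 6.2×45.7105 + ½×1.4×45.7105² = 1746.0200.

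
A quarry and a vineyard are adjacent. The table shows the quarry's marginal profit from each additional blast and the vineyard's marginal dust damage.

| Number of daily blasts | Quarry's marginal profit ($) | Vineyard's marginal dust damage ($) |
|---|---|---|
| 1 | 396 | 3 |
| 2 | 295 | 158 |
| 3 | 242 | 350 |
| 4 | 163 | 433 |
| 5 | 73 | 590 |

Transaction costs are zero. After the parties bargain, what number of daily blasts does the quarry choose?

Bargaining reaches the level where marginal profit last exceeds marginal dust damage.
That holds through level 2 (295 ≥ 158) but not at 3 (242 < 350).

2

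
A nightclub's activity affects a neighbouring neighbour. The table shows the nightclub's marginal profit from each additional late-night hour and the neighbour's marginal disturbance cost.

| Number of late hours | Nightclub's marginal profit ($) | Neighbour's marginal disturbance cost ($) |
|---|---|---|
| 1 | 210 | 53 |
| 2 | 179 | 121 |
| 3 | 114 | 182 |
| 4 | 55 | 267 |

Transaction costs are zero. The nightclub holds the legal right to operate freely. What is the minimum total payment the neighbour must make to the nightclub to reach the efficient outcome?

Left alone the nightclub would choose level 4 (marginal profit stays positive).
Efficient level: k* = 2 (marginal profit ≥ marginal disturbance cost through 2).
The neighbour must at least cover the nightclub's forgone profit from cutting 4→2: 114 + 55 = 169.

$169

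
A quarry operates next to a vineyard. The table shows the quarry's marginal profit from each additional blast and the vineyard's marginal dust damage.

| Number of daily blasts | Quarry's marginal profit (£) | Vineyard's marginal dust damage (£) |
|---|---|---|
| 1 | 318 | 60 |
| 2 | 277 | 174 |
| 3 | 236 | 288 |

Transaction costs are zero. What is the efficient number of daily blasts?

Bargaining reaches the level where marginal profit last exceeds marginal dust damage.
That holds through level 2 (277 ≥ 174) but not at 3 (236 < 288).

2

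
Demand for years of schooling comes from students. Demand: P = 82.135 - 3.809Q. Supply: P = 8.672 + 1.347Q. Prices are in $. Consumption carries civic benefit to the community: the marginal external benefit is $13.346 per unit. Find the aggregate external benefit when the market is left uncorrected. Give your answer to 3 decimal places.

$190.155

Market equilibrium (private): 8.672 + 1.347Q = 82.135 - 3.809Q → Q_m = 14.2481.
Total external benefit = MEB × Q_m = 13.346 × 14.2481 = 190.1551.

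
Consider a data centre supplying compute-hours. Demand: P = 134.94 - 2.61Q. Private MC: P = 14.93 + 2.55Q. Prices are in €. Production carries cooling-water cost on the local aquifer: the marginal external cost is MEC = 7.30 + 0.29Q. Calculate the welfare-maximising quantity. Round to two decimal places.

Q* = 20.68

Social marginal cost = private MC + MEC = 22.23 + 2.84Q.
Set SMC = demand: 22.23 + 2.84Q = 134.94 - 2.61Q → Q* = 20.6807.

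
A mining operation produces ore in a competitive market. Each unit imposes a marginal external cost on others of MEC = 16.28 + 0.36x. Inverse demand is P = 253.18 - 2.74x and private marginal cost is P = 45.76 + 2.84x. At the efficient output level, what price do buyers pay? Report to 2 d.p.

Social marginal cost = private MC + MEC = 62.04 + 3.20x.
Set SMC = demand: 62.04 + 3.20x = 253.18 - 2.74x → x* = 32.1785.
Consumer price on the demand curve at x*: 253.18 − 2.74×32.1785 = 165.0109.

P = 165.01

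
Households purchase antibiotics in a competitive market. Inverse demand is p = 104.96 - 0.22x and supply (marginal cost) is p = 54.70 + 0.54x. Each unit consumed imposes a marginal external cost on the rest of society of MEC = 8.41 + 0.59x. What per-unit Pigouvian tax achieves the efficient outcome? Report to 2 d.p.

Social marginal benefit = demand − MEC = 96.55 - 0.81x.
Set SMB = MC: 96.55 - 0.81x = 54.70 + 0.54x → x* = 31.0000.
The Pigouvian tax equals MEC at x*: 8.41 + 0.59×31.0000 = 26.7000.

tax = 26.70 per unit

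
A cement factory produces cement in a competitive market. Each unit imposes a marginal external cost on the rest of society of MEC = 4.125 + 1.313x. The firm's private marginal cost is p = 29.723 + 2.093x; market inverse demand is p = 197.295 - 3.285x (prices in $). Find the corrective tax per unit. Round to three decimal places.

tax = $36.199 per unit

Social marginal cost = private MC + MEC = 33.848 + 3.406x.
Set SMC = demand: 33.848 + 3.406x = 197.295 - 3.285x → x* = 24.4279.
The Pigouvian tax equals MEC at x*: 4.125 + 1.313×24.4279 = 36.1988.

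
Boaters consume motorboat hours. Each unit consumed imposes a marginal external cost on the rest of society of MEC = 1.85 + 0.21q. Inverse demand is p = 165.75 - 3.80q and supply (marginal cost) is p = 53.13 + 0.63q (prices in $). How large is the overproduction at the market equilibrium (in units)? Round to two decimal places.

1.55 units

Market equilibrium (private): 53.13 + 0.63q = 165.75 - 3.80q → q_m = 25.4221.
Social marginal benefit = demand − MEC = 163.90 - 4.01q.
Set SMB = MC: 163.90 - 4.01q = 53.13 + 0.63q → q* = 23.8728.
Gap = |25.4221 − 23.8728| = 1.5493.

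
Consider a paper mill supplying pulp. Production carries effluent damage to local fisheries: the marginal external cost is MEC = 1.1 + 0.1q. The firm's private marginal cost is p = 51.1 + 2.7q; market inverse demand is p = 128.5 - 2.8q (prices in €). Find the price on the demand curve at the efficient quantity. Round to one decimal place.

P = €90.4

Social marginal cost = private MC + MEC = 52.2 + 2.8q.
Set SMC = demand: 52.2 + 2.8q = 128.5 - 2.8q → q* = 13.6250.
Consumer price on the demand curve at q*: 128.5 − 2.8×13.6250 = 90.3500.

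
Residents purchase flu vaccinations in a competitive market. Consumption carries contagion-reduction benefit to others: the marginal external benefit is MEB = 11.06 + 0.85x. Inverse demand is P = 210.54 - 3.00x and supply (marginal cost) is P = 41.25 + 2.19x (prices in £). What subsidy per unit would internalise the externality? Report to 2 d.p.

Social marginal benefit = demand + MEB = 221.60 - 2.15x.
Set SMB = MC: 221.60 - 2.15x = 41.25 + 2.19x → x* = 41.5553.
The Pigouvian subsidy equals MEB at x*: 11.06 + 0.85×41.5553 = 46.3820.

subsidy = £46.38 per unit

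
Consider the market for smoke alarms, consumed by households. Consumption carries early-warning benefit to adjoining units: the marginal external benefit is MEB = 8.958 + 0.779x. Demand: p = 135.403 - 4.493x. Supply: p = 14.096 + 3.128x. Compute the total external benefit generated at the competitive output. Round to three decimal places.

Market equilibrium (private): 14.096 + 3.128x = 135.403 - 4.493x → x_m = 15.9175.
Total external benefit = ∫₀^{x_m} (8.958 + 0.779x) dx = 8.958×15.9175 + ½×0.779×15.9175² = 241.2753.

241.275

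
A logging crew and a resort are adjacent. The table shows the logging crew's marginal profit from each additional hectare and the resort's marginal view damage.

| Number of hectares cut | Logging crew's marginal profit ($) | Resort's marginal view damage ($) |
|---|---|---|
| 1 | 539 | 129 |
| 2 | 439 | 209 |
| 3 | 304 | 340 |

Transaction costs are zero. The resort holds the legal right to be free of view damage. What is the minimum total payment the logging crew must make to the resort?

Efficient level: marginal profit ≥ marginal view damage through level 2, so k* = 2.
With the resort holding the right, the logging crew must at least compensate total damage at k*: 129 + 209 = 338.

$338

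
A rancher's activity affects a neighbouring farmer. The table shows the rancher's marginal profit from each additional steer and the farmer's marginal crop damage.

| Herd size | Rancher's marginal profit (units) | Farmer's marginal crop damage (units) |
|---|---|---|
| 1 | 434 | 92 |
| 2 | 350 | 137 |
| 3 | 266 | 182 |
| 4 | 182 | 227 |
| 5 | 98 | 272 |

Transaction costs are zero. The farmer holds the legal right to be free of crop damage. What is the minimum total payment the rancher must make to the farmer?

Efficient level: marginal profit ≥ marginal crop damage through level 3, so k* = 3.
With the farmer holding the right, the rancher must at least compensate total damage at k*: 92 + 137 + 182 = 411.

411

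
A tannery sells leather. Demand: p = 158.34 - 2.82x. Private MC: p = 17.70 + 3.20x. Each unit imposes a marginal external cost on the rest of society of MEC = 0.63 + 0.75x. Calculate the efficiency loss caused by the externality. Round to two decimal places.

DWL = 24.33

Market equilibrium (private): 17.70 + 3.20x = 158.34 - 2.82x → x_m = 23.3621.
Social marginal cost = private MC + MEC = 18.33 + 3.95x.
Set SMC = demand: 18.33 + 3.95x = 158.34 - 2.82x → x* = 20.6809.
Between x* and x_m the wedge SMC − demand runs linearly from 0 to MEC(x_m), so the loss is a triangle.
DWL = ½ × 2.6812 × 18.1516 = 24.3340.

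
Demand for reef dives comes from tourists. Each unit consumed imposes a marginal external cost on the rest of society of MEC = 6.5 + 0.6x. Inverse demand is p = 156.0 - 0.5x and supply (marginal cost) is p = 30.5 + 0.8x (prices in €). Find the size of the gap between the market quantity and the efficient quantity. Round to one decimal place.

33.9 units

Market equilibrium (private): 30.5 + 0.8x = 156.0 - 0.5x → x_m = 96.5385.
Social marginal benefit = demand − MEC = 149.5 - 1.1x.
Set SMB = MC: 149.5 - 1.1x = 30.5 + 0.8x → x* = 62.6316.
Gap = |96.5385 − 62.6316| = 33.9069.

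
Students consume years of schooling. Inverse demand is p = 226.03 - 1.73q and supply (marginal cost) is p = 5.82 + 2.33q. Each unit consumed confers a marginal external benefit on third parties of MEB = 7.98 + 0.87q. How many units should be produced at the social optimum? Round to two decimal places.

Social marginal benefit = demand + MEB = 234.01 - 0.86q.
Set SMB = MC: 234.01 - 0.86q = 5.82 + 2.33q → q* = 71.5329.

q* = 71.53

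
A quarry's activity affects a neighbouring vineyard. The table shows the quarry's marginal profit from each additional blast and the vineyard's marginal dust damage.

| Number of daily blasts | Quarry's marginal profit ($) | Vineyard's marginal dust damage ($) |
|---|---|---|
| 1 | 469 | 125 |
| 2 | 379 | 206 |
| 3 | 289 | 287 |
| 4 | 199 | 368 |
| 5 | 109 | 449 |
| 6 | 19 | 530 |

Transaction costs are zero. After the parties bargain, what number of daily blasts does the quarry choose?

Bargaining reaches the level where marginal profit last exceeds marginal dust damage.
That holds through level 3 (289 ≥ 287) but not at 4 (199 < 368).

3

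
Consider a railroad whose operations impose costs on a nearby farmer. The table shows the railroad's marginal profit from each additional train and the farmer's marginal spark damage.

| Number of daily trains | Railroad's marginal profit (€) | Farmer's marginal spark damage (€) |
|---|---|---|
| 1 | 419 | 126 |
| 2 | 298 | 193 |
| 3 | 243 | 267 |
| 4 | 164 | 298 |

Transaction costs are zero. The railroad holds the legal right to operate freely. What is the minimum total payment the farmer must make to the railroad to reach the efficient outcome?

Left alone the railroad would choose level 4 (marginal profit stays positive).
Efficient level: k* = 2 (marginal profit ≥ marginal spark damage through 2).
The farmer must at least cover the railroad's forgone profit from cutting 4→2: 243 + 164 = 407.

€407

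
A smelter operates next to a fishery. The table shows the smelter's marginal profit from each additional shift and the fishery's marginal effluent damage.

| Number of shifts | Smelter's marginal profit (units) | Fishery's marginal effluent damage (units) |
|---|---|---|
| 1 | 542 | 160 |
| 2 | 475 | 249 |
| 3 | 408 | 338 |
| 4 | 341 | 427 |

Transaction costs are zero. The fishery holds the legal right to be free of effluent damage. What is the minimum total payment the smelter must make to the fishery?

Efficient level: marginal profit ≥ marginal effluent damage through level 3, so k* = 3.
With the fishery holding the right, the smelter must at least compensate total damage at k*: 160 + 249 + 338 = 747.

747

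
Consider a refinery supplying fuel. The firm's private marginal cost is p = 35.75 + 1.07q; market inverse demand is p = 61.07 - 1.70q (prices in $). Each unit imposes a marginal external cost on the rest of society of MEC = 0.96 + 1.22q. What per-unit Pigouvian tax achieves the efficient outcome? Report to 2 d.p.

Social marginal cost = private MC + MEC = 36.71 + 2.29q.
Set SMC = demand: 36.71 + 2.29q = 61.07 - 1.70q → q* = 6.1053.
The Pigouvian tax equals MEC at q*: 0.96 + 1.22×6.1053 = 8.4085.

tax = $8.41 per unit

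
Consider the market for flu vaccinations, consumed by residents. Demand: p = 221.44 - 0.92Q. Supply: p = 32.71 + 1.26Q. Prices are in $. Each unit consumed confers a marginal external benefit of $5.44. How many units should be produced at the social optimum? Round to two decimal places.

Q* = 89.07

Social marginal benefit = demand + MEB = 226.88 - 0.92Q.
Set SMB = MC: 226.88 - 0.92Q = 32.71 + 1.26Q → Q* = 89.0688.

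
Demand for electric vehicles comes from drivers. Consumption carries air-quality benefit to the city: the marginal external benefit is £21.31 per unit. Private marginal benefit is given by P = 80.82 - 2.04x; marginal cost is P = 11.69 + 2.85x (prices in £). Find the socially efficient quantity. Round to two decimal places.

x* = 18.49

Social marginal benefit = demand + MEB = 102.13 - 2.04x.
Set SMB = MC: 102.13 - 2.04x = 11.69 + 2.85x → x* = 18.4949.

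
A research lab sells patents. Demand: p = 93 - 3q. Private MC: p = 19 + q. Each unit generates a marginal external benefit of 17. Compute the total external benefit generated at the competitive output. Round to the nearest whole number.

Market equilibrium (private): 19 + q = 93 - 3q → q_m = 18.5000.
Total external benefit = MEB × q_m = 17 × 18.5000 = 314.5000.

315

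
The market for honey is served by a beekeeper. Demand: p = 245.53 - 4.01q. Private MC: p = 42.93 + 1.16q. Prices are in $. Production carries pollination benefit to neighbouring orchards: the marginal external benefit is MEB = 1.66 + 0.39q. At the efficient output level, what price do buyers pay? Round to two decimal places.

P = $74.17

Social marginal cost = private MC − MEB = 41.27 + 0.77q.
Set SMC = demand: 41.27 + 0.77q = 245.53 - 4.01q → q* = 42.7322.
Consumer price on the demand curve at q*: 245.53 − 4.01×42.7322 = 74.1739.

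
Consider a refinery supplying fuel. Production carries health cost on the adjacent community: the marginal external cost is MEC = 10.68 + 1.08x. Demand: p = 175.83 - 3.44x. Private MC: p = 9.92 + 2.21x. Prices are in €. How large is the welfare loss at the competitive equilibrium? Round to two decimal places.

DWL = €133.52

Market equilibrium (private): 9.92 + 2.21x = 175.83 - 3.44x → x_m = 29.3646.
Social marginal cost = private MC + MEC = 20.60 + 3.29x.
Set SMC = demand: 20.60 + 3.29x = 175.83 - 3.44x → x* = 23.0654.
Height of the DWL triangle at x_m is SMC(x_m) − demand(x_m) = MEC(x_m) = 42.3938.
DWL = ½ × 6.2992 × 42.3938 = 133.5235.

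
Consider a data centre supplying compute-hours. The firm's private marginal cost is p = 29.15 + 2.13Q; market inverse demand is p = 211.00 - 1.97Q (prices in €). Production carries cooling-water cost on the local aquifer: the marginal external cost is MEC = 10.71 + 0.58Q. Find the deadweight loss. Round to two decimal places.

Market equilibrium (private): 29.15 + 2.13Q = 211.00 - 1.97Q → Q_m = 44.3537.
Social marginal cost = private MC + MEC = 39.86 + 2.71Q.
Set SMC = demand: 39.86 + 2.71Q = 211.00 - 1.97Q → Q* = 36.5684.
The welfare-loss triangle has base |Q_m − Q*| and height MEC(Q_m) (the vertical gap between SMC and demand is zero at Q* and MEC at Q_m).
DWL = ½ × 7.7853 × 36.4351 = 141.8291.

DWL = €141.83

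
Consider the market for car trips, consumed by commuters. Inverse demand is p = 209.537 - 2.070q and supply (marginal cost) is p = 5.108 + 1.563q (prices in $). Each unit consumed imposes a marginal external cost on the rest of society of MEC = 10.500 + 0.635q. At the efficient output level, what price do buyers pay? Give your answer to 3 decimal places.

P = $115.481

Social marginal benefit = demand − MEC = 199.037 - 2.705q.
Set SMB = MC: 199.037 - 2.705q = 5.108 + 1.563q → q* = 45.4379.
Consumer price on the demand curve at q*: 209.537 − 2.070×45.4379 = 115.4805.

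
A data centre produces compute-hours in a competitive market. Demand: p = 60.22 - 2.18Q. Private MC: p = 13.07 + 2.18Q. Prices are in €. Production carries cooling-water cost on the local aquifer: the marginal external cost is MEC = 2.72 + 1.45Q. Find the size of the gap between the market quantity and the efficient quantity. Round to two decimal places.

Market equilibrium (private): 13.07 + 2.18Q = 60.22 - 2.18Q → Q_m = 10.8142.
Social marginal cost = private MC + MEC = 15.79 + 3.63Q.
Set SMC = demand: 15.79 + 3.63Q = 60.22 - 2.18Q → Q* = 7.6472.
Gap = |10.8142 − 7.6472| = 3.1670.

3.17 units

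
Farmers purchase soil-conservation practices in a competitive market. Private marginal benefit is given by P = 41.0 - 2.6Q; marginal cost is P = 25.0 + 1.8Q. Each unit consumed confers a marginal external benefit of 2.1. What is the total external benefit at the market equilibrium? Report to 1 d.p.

Market equilibrium (private): 25.0 + 1.8Q = 41.0 - 2.6Q → Q_m = 3.6364.
Total external benefit = MEB × Q_m = 2.1 × 3.6364 = 7.6364.

7.6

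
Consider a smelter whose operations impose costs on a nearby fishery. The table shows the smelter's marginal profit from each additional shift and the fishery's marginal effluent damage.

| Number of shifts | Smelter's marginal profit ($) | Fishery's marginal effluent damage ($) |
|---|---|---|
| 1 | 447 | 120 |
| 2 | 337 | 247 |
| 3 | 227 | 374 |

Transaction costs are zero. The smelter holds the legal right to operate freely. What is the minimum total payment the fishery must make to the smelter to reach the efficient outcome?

$227

Left alone the smelter would choose level 3 (marginal profit stays positive).
Efficient level: k* = 2 (marginal profit ≥ marginal effluent damage through 2).
The fishery must at least cover the smelter's forgone profit from cutting 3→2: 227 = 227.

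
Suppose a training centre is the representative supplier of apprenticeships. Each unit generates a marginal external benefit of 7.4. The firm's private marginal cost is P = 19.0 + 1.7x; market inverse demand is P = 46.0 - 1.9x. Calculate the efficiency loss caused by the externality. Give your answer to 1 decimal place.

DWL = 7.6

Market equilibrium (private): 19.0 + 1.7x = 46.0 - 1.9x → x_m = 7.5000.
Social marginal cost = private MC − MEB = 11.6 + 1.7x.
Set SMC = demand: 11.6 + 1.7x = 46.0 - 1.9x → x* = 9.5556.
The loss is the area between SMC and demand from x* to x_m; with linear curves that's a triangle of height MEB(x_m).
DWL = ½ × 2.0556 × 7.4000 = 7.6057.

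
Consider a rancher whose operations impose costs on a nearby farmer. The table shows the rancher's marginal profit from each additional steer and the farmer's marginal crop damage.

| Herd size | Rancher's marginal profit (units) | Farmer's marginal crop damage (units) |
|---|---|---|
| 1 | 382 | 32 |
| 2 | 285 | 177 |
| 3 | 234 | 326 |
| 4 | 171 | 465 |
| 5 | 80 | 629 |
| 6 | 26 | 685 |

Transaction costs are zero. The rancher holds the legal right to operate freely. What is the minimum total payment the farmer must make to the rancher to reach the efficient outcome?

Left alone the rancher would choose level 6 (marginal profit stays positive).
Efficient level: k* = 2 (marginal profit ≥ marginal crop damage through 2).
The farmer must at least cover the rancher's forgone profit from cutting 6→2: 234 + 171 + 80 + 26 = 511.

511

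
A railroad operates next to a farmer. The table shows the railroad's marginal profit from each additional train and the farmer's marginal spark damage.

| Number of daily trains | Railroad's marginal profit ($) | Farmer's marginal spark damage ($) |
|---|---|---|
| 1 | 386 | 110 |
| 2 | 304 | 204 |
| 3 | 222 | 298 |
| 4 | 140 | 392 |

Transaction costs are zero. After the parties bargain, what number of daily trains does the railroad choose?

2

Bargaining reaches the level where marginal profit last exceeds marginal spark damage.
That holds through level 2 (304 ≥ 204) but not at 3 (222 < 298).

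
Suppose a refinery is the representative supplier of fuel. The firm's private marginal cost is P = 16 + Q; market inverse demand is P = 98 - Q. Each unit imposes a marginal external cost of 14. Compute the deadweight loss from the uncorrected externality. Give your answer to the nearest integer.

DWL = 49

Market equilibrium (private): 16 + Q = 98 - Q → Q_m = 41.0000.
Social marginal cost = private MC + MEC = 30 + Q.
Set SMC = demand: 30 + Q = 98 - Q → Q* = 34.0000.
The loss is the area between SMC and demand from Q* to Q_m; with linear curves that's a triangle of height MEC(Q_m).
DWL = ½ × 7.0000 × 14.0000 = 49.0000.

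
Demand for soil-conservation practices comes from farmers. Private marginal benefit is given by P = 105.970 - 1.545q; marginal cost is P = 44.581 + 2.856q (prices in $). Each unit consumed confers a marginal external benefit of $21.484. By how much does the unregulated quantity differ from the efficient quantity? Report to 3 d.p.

4.882 units

Market equilibrium (private): 44.581 + 2.856q = 105.970 - 1.545q → q_m = 13.9489.
Social marginal benefit = demand + MEB = 127.454 - 1.545q.
Set SMB = MC: 127.454 - 1.545q = 44.581 + 2.856q → q* = 18.8305.
Gap = |13.9489 − 18.8305| = 4.8816.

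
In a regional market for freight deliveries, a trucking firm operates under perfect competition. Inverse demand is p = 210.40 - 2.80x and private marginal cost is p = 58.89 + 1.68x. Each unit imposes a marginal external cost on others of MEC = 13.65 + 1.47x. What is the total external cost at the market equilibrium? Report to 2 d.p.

Market equilibrium (private): 58.89 + 1.68x = 210.40 - 2.80x → x_m = 33.8192.
Total external cost = ∫₀^{x_m} (13.65 + 1.47x) dx = 13.65×33.8192 + ½×1.47×33.8192² = 1302.2797.

1302.28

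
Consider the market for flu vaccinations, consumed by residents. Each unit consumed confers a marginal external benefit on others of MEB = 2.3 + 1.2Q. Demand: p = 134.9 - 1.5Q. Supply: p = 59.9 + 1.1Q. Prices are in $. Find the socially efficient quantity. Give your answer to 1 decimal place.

Q* = 55.2

Social marginal benefit = demand + MEB = 137.2 - 0.3Q.
Set SMB = MC: 137.2 - 0.3Q = 59.9 + 1.1Q → Q* = 55.2143.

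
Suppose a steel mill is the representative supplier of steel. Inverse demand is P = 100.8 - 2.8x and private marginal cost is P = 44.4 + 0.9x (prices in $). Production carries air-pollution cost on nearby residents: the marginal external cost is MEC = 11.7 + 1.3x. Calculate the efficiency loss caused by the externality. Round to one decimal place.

DWL = $99.3

Market equilibrium (private): 44.4 + 0.9x = 100.8 - 2.8x → x_m = 15.2432.
Social marginal cost = private MC + MEC = 56.1 + 2.2x.
Set SMC = demand: 56.1 + 2.2x = 100.8 - 2.8x → x* = 8.9400.
The welfare-loss triangle has base |x_m − x*| and height MEC(x_m) (the vertical gap between SMC and demand is zero at x* and MEC at x_m).
DWL = ½ × 6.3032 × 31.5162 = 99.3265.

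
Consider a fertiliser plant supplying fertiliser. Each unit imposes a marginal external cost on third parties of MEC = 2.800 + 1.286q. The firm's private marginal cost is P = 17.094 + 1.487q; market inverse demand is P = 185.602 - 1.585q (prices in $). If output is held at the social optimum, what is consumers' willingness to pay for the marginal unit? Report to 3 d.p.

Social marginal cost = private MC + MEC = 19.894 + 2.773q.
Set SMC = demand: 19.894 + 2.773q = 185.602 - 1.585q → q* = 38.0239.
Consumer price on the demand curve at q*: 185.602 − 1.585×38.0239 = 125.3341.

P = $125.334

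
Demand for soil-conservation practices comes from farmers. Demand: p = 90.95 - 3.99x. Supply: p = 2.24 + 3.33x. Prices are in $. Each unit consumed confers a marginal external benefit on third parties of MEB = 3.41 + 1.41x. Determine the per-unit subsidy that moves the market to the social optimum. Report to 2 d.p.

subsidy = $25.39 per unit

Social marginal benefit = demand + MEB = 94.36 - 2.58x.
Set SMB = MC: 94.36 - 2.58x = 2.24 + 3.33x → x* = 15.5871.
The Pigouvian subsidy equals MEB at x*: 3.41 + 1.41×15.5871 = 25.3878.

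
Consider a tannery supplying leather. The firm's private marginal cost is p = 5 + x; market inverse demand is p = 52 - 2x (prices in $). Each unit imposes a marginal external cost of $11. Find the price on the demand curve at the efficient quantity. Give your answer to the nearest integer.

P = $28

Social marginal cost = private MC + MEC = 16 + x.
Set SMC = demand: 16 + x = 52 - 2x → x* = 12.0000.
Consumer price on the demand curve at x*: 52 − 2×12.0000 = 28.0000.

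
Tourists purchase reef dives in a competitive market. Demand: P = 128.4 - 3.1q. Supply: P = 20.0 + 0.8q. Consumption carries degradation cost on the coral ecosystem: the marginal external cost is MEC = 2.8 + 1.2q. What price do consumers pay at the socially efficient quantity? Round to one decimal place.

Social marginal benefit = demand − MEC = 125.6 - 4.3q.
Set SMB = MC: 125.6 - 4.3q = 20.0 + 0.8q → q* = 20.7059.
Consumer price on the demand curve at q*: 128.4 − 3.1×20.7059 = 64.2117.

P = 64.2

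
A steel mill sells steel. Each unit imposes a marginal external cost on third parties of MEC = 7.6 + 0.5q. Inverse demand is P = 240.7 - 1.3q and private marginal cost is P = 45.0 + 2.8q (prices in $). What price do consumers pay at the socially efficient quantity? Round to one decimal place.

Social marginal cost = private MC + MEC = 52.6 + 3.3q.
Set SMC = demand: 52.6 + 3.3q = 240.7 - 1.3q → q* = 40.8913.
Consumer price on the demand curve at q*: 240.7 − 1.3×40.8913 = 187.5413.

P = $187.5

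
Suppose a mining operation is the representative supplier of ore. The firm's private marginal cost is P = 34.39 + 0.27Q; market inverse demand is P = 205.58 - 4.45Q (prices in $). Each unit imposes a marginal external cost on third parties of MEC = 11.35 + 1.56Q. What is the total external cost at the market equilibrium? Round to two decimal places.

$1437.70

Market equilibrium (private): 34.39 + 0.27Q = 205.58 - 4.45Q → Q_m = 36.2691.
Total external cost = ∫₀^{Q_m} (11.35 + 1.56Q) dQ = 11.35×36.2691 + ½×1.56×36.2691² = 1437.7034.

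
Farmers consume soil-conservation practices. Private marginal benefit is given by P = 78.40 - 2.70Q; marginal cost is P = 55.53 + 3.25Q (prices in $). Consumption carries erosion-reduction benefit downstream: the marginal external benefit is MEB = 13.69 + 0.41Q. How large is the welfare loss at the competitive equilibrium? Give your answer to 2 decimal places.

DWL = $21.03

Market equilibrium (private): 55.53 + 3.25Q = 78.40 - 2.70Q → Q_m = 3.8437.
Social marginal benefit = demand + MEB = 92.09 - 2.29Q.
Set SMB = MC: 92.09 - 2.29Q = 55.53 + 3.25Q → Q* = 6.5993.
The welfare-loss triangle has base |Q_m − Q*| and height MEB(Q_m) (the vertical gap between SMB and MC is zero at Q* and MEB at Q_m).
DWL = ½ × 2.7556 × 15.2659 = 21.0334.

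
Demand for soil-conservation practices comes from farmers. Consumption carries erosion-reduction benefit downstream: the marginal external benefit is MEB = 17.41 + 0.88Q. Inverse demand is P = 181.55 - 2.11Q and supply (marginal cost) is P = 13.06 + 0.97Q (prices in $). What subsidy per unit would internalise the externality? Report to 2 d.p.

Social marginal benefit = demand + MEB = 198.96 - 1.23Q.
Set SMB = MC: 198.96 - 1.23Q = 13.06 + 0.97Q → Q* = 84.5000.
The Pigouvian subsidy equals MEB at Q*: 17.41 + 0.88×84.5000 = 91.7700.

subsidy = $91.77 per unit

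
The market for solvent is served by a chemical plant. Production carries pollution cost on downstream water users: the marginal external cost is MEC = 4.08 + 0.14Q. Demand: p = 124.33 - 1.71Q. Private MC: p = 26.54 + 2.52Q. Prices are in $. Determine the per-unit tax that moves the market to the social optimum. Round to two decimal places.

tax = $7.08 per unit

Social marginal cost = private MC + MEC = 30.62 + 2.66Q.
Set SMC = demand: 30.62 + 2.66Q = 124.33 - 1.71Q → Q* = 21.4439.
The Pigouvian tax equals MEC at Q*: 4.08 + 0.14×21.4439 = 7.0821.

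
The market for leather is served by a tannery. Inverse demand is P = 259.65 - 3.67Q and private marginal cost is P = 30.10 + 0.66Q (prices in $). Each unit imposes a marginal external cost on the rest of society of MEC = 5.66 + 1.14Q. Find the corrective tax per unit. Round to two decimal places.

tax = $52.32 per unit

Social marginal cost = private MC + MEC = 35.76 + 1.80Q.
Set SMC = demand: 35.76 + 1.80Q = 259.65 - 3.67Q → Q* = 40.9305.
The Pigouvian tax equals MEC at Q*: 5.66 + 1.14×40.9305 = 52.3208.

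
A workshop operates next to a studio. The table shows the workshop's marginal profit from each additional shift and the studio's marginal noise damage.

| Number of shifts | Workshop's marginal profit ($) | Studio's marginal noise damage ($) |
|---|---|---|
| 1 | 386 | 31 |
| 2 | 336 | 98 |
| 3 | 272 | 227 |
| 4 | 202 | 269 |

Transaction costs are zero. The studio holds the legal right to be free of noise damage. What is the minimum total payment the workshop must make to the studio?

Efficient level: marginal profit ≥ marginal noise damage through level 3, so k* = 3.
With the studio holding the right, the workshop must at least compensate total damage at k*: 31 + 98 + 227 = 356.

$356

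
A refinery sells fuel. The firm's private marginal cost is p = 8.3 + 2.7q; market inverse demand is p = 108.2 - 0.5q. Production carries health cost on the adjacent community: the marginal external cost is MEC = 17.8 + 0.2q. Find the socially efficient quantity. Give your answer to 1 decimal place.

Social marginal cost = private MC + MEC = 26.1 + 2.9q.
Set SMC = demand: 26.1 + 2.9q = 108.2 - 0.5q → q* = 24.1471.

q* = 24.1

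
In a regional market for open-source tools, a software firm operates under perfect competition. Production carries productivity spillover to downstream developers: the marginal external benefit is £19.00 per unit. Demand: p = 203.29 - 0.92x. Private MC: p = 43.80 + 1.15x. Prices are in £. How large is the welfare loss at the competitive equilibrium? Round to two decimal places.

DWL = £87.20

Market equilibrium (private): 43.80 + 1.15x = 203.29 - 0.92x → x_m = 77.0483.
Social marginal cost = private MC − MEB = 24.80 + 1.15x.
Set SMC = demand: 24.80 + 1.15x = 203.29 - 0.92x → x* = 86.2271.
The loss is the area between SMC and demand from x* to x_m; with linear curves that's a triangle of height MEB(x_m).
DWL = ½ × 9.1788 × 19.0000 = 87.1986.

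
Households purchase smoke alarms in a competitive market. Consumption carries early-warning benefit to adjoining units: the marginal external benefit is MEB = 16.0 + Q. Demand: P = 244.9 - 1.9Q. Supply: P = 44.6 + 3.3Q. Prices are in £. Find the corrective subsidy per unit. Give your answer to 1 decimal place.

Social marginal benefit = demand + MEB = 260.9 - 0.9Q.
Set SMB = MC: 260.9 - 0.9Q = 44.6 + 3.3Q → Q* = 51.5000.
The Pigouvian subsidy equals MEB at Q*: 16.0 + 1.0×51.5000 = 67.5000.

subsidy = £67.5 per unit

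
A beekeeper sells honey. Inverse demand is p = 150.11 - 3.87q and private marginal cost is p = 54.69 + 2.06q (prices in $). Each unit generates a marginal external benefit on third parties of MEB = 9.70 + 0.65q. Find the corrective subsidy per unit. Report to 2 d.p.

Social marginal cost = private MC − MEB = 44.99 + 1.41q.
Set SMC = demand: 44.99 + 1.41q = 150.11 - 3.87q → q* = 19.9091.
The Pigouvian subsidy equals MEB at q*: 9.70 + 0.65×19.9091 = 22.6409.

subsidy = $22.64 per unit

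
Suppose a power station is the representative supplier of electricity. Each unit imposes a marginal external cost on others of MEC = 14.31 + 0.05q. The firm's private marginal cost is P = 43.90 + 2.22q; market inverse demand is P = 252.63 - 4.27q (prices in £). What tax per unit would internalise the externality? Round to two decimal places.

tax = £15.80 per unit

Social marginal cost = private MC + MEC = 58.21 + 2.27q.
Set SMC = demand: 58.21 + 2.27q = 252.63 - 4.27q → q* = 29.7278.
The Pigouvian tax equals MEC at q*: 14.31 + 0.05×29.7278 = 15.7964.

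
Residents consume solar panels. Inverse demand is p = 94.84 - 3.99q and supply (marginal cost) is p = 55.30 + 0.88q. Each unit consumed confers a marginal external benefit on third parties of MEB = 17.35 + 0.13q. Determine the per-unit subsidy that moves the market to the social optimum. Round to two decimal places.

Social marginal benefit = demand + MEB = 112.19 - 3.86q.
Set SMB = MC: 112.19 - 3.86q = 55.30 + 0.88q → q* = 12.0021.
The Pigouvian subsidy equals MEB at q*: 17.35 + 0.13×12.0021 = 18.9103.

subsidy = 18.91 per unit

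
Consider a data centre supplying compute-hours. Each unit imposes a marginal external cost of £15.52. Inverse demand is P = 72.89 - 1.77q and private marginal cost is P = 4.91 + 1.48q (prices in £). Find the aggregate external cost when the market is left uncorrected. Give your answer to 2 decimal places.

Market equilibrium (private): 4.91 + 1.48q = 72.89 - 1.77q → q_m = 20.9169.
Total external cost = MEC × q_m = 15.52 × 20.9169 = 324.6303.

£324.63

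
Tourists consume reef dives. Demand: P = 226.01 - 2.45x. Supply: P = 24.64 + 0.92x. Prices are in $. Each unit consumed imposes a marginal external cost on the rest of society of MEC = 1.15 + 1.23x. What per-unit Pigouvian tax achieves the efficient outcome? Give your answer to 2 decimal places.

Social marginal benefit = demand − MEC = 224.86 - 3.68x.
Set SMB = MC: 224.86 - 3.68x = 24.64 + 0.92x → x* = 43.5261.
The Pigouvian tax equals MEC at x*: 1.15 + 1.23×43.5261 = 54.6871.

tax = $54.69 per unit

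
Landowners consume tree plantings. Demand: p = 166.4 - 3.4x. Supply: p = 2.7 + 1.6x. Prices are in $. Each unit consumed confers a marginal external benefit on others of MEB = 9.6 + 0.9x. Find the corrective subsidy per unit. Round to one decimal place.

subsidy = $47.6 per unit

Social marginal benefit = demand + MEB = 176.0 - 2.5x.
Set SMB = MC: 176.0 - 2.5x = 2.7 + 1.6x → x* = 42.2683.
The Pigouvian subsidy equals MEB at x*: 9.6 + 0.9×42.2683 = 47.6415.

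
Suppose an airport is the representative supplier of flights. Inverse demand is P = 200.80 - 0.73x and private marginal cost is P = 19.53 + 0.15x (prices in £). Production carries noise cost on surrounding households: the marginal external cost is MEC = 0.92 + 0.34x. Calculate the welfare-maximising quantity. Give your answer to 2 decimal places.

Social marginal cost = private MC + MEC = 20.45 + 0.49x.
Set SMC = demand: 20.45 + 0.49x = 200.80 - 0.73x → x* = 147.8279.

x* = 147.83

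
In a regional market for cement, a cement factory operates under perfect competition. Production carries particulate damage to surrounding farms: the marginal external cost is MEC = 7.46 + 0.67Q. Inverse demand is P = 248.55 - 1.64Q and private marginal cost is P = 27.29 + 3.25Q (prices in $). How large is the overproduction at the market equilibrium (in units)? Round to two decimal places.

6.79 units

Market equilibrium (private): 27.29 + 3.25Q = 248.55 - 1.64Q → Q_m = 45.2474.
Social marginal cost = private MC + MEC = 34.75 + 3.92Q.
Set SMC = demand: 34.75 + 3.92Q = 248.55 - 1.64Q → Q* = 38.4532.
Gap = |45.2474 − 38.4532| = 6.7942.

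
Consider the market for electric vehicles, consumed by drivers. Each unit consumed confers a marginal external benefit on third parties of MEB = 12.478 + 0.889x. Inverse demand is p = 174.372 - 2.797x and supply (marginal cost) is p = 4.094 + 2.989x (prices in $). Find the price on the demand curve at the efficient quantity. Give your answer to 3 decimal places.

P = $69.988

Social marginal benefit = demand + MEB = 186.850 - 1.908x.
Set SMB = MC: 186.850 - 1.908x = 4.094 + 2.989x → x* = 37.3200.
Consumer price on the demand curve at x*: 174.372 − 2.797×37.3200 = 69.9880.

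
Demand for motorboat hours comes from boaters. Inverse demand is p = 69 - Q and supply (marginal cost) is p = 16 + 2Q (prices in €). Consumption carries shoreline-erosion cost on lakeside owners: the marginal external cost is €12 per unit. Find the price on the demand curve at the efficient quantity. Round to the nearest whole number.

Social marginal benefit = demand − MEC = 57 - Q.
Set SMB = MC: 57 - Q = 16 + 2Q → Q* = 13.6667.
Consumer price on the demand curve at Q*: 69 − 1×13.6667 = 55.3333.

P = €55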